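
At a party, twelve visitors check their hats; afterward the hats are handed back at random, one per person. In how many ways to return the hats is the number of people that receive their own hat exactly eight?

Choose which 8 of the 12 are fixed: C(12,8) = 495.
The remaining 4 must be deranged: !4 = 9.
Total: 495 × 9 = 4455.

4455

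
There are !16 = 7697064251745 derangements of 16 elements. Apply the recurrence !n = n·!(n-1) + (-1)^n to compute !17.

130850092279664

!17 = 17·7697064251745 - 1 = 130850092279664.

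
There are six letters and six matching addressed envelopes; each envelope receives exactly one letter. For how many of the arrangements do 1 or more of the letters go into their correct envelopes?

455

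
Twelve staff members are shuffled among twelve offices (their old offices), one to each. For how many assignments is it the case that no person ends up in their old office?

176214841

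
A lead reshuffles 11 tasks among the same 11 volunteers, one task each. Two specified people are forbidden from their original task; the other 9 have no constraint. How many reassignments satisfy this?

Inclusion-exclusion on the 2 forbidden self-matches:
Σ_{j=0}^{2} (-1)^j C(2,j)(11-j)!
= C(2,0)·11! - C(2,1)·10! + C(2,2)·9!
= 39916800 - 7257600 + 362880
= 33022080

33022080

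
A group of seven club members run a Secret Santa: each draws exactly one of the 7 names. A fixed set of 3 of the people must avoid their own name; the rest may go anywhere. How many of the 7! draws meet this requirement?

Let A_j be the event that the j-th constrained one is fixed. By inclusion-exclusion over the 3 events:
Σ_{j=0}^{3} (-1)^j C(3,j)(7-j)!
= C(3,0)·7! - C(3,1)·6! + C(3,2)·5! - C(3,3)·4!
= 5040 - 2160 + 360 - 24
= 3216

3216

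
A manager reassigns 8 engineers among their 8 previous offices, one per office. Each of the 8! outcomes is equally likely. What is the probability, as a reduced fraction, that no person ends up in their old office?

2119/5760

Favorable outcomes: !8 = 14833.
Total outcomes: 8! = 40320.
Probability = 14833/40320 = 2119/5760.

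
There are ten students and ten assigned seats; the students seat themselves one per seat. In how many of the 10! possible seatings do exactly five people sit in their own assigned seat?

11088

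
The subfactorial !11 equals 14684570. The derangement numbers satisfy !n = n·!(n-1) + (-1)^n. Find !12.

176214841

!12 = 12·14684570 + 1 = 176214841.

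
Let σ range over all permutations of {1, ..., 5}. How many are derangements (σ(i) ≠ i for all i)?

!5 = 5! · Σ_{k=0}^{5} (-1)^k/k!
= 5! - 5!/1! + 5!/2! - 5!/3! + 5!/4! - 5!/5!
= 120 - 120 + 60 - 20 + 5 - 1
= 44

44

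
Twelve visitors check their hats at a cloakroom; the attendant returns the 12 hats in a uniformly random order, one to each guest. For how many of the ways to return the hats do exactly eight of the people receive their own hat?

Choose which 8 of the 12 are fixed: C(12,8) = 495.
The remaining 4 must be deranged: !4 = 9.
Total: 495 × 9 = 4455.

4455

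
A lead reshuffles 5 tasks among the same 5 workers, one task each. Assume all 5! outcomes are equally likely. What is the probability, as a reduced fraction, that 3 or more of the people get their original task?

Favorable outcomes: Σ_{i≥3} C(5,i)·!(5-i) = 10·1 + 5·0 + 1·1 = 11.
Total outcomes: 5! = 120.
Probability = 11/120 = 11/120.

11/120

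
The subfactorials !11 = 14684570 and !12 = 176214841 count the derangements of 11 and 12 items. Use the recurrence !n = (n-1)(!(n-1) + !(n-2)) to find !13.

!13 = (13-1)·(!12 + !11) = 12·(176214841 + 14684570) = 12·190899411 = 2290792932.

2290792932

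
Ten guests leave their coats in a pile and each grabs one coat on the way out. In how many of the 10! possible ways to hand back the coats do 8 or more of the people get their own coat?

Sum C(10,i)·!(10-i) for i = 8..10:
  i=8: C(10,8)·!2 = 45·1 = 45
  i=9: C(10,9)·!1 = 10·0 = 0
  i=10: C(10,10)·!0 = 1·1 = 1
Total = 46.

46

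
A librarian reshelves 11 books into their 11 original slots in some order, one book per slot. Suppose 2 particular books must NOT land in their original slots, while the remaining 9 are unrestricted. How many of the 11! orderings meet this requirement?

Let A_j be the event that the j-th constrained one is fixed. By inclusion-exclusion over the 2 events:
Σ_{j=0}^{2} (-1)^j C(2,j)(11-j)!
= C(2,0)·11! - C(2,1)·10! + C(2,2)·9!
= 39916800 - 7257600 + 362880
= 33022080

33022080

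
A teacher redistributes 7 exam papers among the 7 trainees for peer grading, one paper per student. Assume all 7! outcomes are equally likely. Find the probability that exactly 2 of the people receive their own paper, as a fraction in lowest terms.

11/60

Favorable outcomes: C(7,2)·!5 = 21·44 = 924.
Total outcomes: 7! = 5040.
Probability = 924/5040 = 11/60.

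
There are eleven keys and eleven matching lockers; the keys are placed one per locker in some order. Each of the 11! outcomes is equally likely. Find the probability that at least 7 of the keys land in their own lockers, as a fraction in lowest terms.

839/9979200

Favorable outcomes: Σ_{i≥7} C(11,i)·!(11-i) = 330·9 + 165·2 + 55·1 + 11·0 + 1·1 = 3356.
Total outcomes: 11! = 39916800.
Probability = 3356/39916800 = 839/9979200.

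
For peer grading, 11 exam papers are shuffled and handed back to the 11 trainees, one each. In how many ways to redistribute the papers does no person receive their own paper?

The subfactorial !11 = [11!/e] (nearest integer).
11! = 39916800, and 39916800/e ≈ 14684570.08, so !11 = 14684570.

14684570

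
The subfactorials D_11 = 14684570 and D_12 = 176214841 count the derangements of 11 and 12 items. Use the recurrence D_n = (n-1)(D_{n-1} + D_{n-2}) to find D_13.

2290792932

D_13 = (13-1)·(D_12 + D_11) = 12·(176214841 + 14684570) = 12·190899411 = 2290792932.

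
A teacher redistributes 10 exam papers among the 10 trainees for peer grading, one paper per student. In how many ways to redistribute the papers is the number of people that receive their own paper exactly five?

Choose which 5 of the 10 are fixed: C(10,5) = 252.
The remaining 5 must be deranged: !5 = 44.
Total: 252 × 44 = 11088.

11088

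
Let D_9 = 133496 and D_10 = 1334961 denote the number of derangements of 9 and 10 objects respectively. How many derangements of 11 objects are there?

D_11 = (11-1)·(D_10 + D_9) = 10·(1334961 + 133496) = 10·1468457 = 14684570.

14684570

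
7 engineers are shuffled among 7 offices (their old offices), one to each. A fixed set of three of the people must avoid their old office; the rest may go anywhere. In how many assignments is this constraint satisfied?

Inclusion-exclusion on the 3 forbidden self-matches:
Σ_{j=0}^{3} (-1)^j C(3,j)(7-j)!
= C(3,0)·7! - C(3,1)·6! + C(3,2)·5! - C(3,3)·4!
= 5040 - 2160 + 360 - 24
= 3216

3216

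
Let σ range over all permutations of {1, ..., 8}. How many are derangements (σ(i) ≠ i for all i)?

Use !n = n·!(n-1) + (-1)^n.
!8 = 8·1854 + 1 = 14833

14833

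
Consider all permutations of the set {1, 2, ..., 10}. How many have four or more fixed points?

68914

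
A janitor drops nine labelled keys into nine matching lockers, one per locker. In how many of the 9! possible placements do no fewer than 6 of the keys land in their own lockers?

205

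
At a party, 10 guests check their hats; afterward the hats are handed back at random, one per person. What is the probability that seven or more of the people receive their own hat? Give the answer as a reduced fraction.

Favorable outcomes: Σ_{i≥7} C(10,i)·!(10-i) = 120·2 + 45·1 + 10·0 + 1·1 = 286.
Total outcomes: 10! = 3628800.
Probability = 286/3628800 = 143/1814400.

143/1814400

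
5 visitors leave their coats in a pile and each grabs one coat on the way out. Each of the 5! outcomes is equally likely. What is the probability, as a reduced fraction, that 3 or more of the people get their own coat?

Favorable outcomes: Σ_{i≥3} C(5,i)·!(5-i) = 10·1 + 5·0 + 1·1 = 11.
Total outcomes: 5! = 120.
Probability = 11/120 = 11/120.

11/120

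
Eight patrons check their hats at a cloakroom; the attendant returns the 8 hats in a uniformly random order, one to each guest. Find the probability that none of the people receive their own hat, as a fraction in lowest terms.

2119/5760

Favorable outcomes: !8 = 14833.
Total outcomes: 8! = 40320.
Probability = 14833/40320 = 2119/5760.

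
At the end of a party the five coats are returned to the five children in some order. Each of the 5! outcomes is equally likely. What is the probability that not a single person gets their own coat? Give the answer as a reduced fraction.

11/30

Favorable outcomes: !5 = 44.
Total outcomes: 5! = 120.
Probability = 44/120 = 11/30.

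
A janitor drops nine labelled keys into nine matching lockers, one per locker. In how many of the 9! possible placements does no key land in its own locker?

!9 = 9! · Σ_{k=0}^{9} (-1)^k/k!
= 9! - 9!/1! + 9!/2! - 9!/3! + 9!/4! - 9!/5! + 9!/6! - 9!/7! + 9!/8! - 9!/9!
= 362880 - 362880 + 181440 - 60480 + 15120 - 3024 + 504 - 72 + 9 - 1
= 133496

133496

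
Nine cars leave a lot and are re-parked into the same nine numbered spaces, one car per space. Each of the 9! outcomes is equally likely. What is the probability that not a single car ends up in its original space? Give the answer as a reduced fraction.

16687/45360

Favorable outcomes: !9 = 133496.
Total outcomes: 9! = 362880.
Probability = 133496/362880 = 16687/45360.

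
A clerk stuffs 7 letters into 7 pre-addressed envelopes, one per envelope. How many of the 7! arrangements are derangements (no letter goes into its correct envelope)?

1854

Recurrence: !7 = 6·(!6 + !5).
!7 = 6·(265 + 44) = 6·309 = 1854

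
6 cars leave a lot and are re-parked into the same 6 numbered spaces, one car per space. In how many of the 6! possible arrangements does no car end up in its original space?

265

By inclusion-exclusion, !6 = Σ (-1)^k · 6!/k! for k=0..6
= 6! - 6!/1! + 6!/2! - 6!/3! + 6!/4! - 6!/5! + 6!/6!
= 720 - 720 + 360 - 120 + 30 - 6 + 1
= 265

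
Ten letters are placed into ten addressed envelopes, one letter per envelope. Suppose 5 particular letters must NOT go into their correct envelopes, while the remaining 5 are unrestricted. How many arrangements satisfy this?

2170680

Inclusion-exclusion on the 5 forbidden self-matches:
Σ_{j=0}^{5} (-1)^j C(5,j)(10-j)!
= C(5,0)·10! - C(5,1)·9! + C(5,2)·8! - C(5,3)·7! + C(5,4)·6! - C(5,5)·5!
= 3628800 - 1814400 + 403200 - 50400 + 3600 - 120
= 2170680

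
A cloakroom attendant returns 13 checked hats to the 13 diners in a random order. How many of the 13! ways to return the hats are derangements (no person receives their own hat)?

Recurrence: !13 = 13·!12 + (-1)^13.
!13 = 13·176214841 - 1 = 2290792932

2290792932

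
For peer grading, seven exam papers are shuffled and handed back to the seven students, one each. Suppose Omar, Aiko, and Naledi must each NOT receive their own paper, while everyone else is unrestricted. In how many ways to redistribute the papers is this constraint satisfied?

Let A_j be the event that the j-th constrained one is fixed. By inclusion-exclusion over the 3 events:
Σ_{j=0}^{3} (-1)^j C(3,j)(7-j)!
= C(3,0)·7! - C(3,1)·6! + C(3,2)·5! - C(3,3)·4!
= 5040 - 2160 + 360 - 24
= 3216

3216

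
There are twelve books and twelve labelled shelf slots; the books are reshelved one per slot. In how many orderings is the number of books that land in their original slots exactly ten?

66

Choose which 10 of the 12 are fixed: C(12,10) = 66.
The other 2 form a derangement: !2 = 1.
Total: 66 × 1 = 66.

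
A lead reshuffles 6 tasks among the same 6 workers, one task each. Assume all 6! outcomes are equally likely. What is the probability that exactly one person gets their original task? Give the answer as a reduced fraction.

11/30

Favorable outcomes: C(6,1)·!5 = 6·44 = 264.
Total outcomes: 6! = 720.
Probability = 264/720 = 11/30.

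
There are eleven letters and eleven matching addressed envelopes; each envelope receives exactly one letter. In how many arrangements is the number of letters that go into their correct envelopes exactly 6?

Choose which 6 of the 11 are fixed: C(11,6) = 462.
The other 5 form a derangement: !5 = 44.
Total: 462 × 44 = 20328.

20328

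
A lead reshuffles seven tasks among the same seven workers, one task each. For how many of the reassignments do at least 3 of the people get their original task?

407

# with exactly i fixed is C(7,i)·!(7-i); sum over i=3..7:
  i=3: C(7,3)·!4 = 35·9 = 315
  i=4: C(7,4)·!3 = 35·2 = 70
  i=5: C(7,5)·!2 = 21·1 = 21
  i=6: C(7,6)·!1 = 7·0 = 0
  i=7: C(7,7)·!0 = 1·1 = 1
Total = 407.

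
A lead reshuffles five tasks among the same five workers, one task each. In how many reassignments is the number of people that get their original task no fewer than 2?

# with exactly i fixed is C(5,i)·!(5-i); sum over i=2..5:
  i=2: C(5,2)·!3 = 10·2 = 20
  i=3: C(5,3)·!2 = 10·1 = 10
  i=4: C(5,4)·!1 = 5·0 = 0
  i=5: C(5,5)·!0 = 1·1 = 1
Total = 31.

31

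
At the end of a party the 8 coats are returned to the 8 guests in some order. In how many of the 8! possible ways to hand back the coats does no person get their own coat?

14833

Recurrence: !8 = 8·!7 + (-1)^8.
!8 = 8·1854 + 1 = 14833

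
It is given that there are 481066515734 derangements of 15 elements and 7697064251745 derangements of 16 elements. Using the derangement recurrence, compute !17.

130850092279664

!17 = (17-1)·(!16 + !15) = 16·(7697064251745 + 481066515734) = 16·8178130767479 = 130850092279664.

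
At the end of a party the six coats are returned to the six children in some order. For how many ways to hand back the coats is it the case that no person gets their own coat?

265

The subfactorial !6 = [6!/e] (nearest integer).
6! = 720, and 720/e ≈ 264.87, so !6 = 265.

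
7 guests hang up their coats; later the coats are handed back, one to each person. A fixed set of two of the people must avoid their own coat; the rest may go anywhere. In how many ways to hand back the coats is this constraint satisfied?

Inclusion-exclusion on the 2 forbidden self-matches:
Σ_{j=0}^{2} (-1)^j C(2,j)(7-j)!
= C(2,0)·7! - C(2,1)·6! + C(2,2)·5!
= 5040 - 1440 + 120
= 3720

3720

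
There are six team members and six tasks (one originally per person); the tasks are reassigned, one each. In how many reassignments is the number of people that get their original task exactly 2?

135

Choose which 2 of the 6 are fixed: C(6,2) = 15.
The other 4 form a derangement: !4 = 9.
Total: 15 × 9 = 135.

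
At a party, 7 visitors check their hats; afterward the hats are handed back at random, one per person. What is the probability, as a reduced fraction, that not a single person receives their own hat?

103/280

Favorable outcomes: !7 = 1854.
Total outcomes: 7! = 5040.
Probability = 1854/5040 = 103/280.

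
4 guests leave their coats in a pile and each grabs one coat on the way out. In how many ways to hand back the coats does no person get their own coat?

9

The number of derangements of 4 is !4 = Σ_{k=0}^{4} (-1)^k·4!/k!
= 4! - 4!/1! + 4!/2! - 4!/3! + 4!/4!
= 24 - 24 + 12 - 4 + 1
= 9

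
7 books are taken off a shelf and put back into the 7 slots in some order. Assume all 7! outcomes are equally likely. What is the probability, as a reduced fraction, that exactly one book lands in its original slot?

53/144

Favorable outcomes: C(7,1)·!6 = 7·265 = 1855.
Total outcomes: 7! = 5040.
Probability = 1855/5040 = 53/144.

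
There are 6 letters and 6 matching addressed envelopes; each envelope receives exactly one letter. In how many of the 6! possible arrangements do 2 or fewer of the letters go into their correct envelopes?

# with exactly i fixed is C(6,i)·!(6-i); sum over i=0..2:
  i=0: C(6,0)·!6 = 1·265 = 265
  i=1: C(6,1)·!5 = 6·44 = 264
  i=2: C(6,2)·!4 = 15·9 = 135
Total = 664.

664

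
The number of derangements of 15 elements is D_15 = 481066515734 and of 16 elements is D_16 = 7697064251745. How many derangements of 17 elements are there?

D_17 = (17-1)·(D_16 + D_15) = 16·(7697064251745 + 481066515734) = 16·8178130767479 = 130850092279664.

130850092279664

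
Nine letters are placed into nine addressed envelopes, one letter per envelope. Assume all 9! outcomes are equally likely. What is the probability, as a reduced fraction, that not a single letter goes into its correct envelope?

16687/45360

Favorable outcomes: !9 = 133496.
Total outcomes: 9! = 362880.
Probability = 133496/362880 = 16687/45360.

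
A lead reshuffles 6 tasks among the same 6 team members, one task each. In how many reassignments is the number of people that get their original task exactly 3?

Choose which 3 of the 6 are fixed: C(6,3) = 20.
The remaining 3 must be deranged: !3 = 2.
Total: 20 × 2 = 40.

40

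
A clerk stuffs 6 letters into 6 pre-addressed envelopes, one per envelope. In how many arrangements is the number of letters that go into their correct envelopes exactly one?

264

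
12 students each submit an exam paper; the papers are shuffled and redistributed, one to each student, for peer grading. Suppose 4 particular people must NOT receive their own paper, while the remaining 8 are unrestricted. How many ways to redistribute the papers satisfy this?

339696000

Let A_j be the event that the j-th constrained one is fixed. By inclusion-exclusion over the 4 events:
Σ_{j=0}^{4} (-1)^j C(4,j)(12-j)!
= C(4,0)·12! - C(4,1)·11! + C(4,2)·10! - C(4,3)·9! + C(4,4)·8!
= 479001600 - 159667200 + 21772800 - 1451520 + 40320
= 339696000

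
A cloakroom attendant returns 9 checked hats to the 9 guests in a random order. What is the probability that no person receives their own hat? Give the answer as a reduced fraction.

16687/45360

Favorable outcomes: !9 = 133496.
Total outcomes: 9! = 362880.
Probability = 133496/362880 = 16687/45360.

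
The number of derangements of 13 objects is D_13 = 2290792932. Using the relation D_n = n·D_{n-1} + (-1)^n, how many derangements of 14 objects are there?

D_14 = 14·2290792932 + 1 = 32071101049.

32071101049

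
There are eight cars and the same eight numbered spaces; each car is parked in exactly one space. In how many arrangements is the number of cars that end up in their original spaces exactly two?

Pick the 2 fixed positions: C(8,2) = 28 ways.
The remaining 6 must be deranged: !6 = 265.
Total: 28 × 265 = 7420.

7420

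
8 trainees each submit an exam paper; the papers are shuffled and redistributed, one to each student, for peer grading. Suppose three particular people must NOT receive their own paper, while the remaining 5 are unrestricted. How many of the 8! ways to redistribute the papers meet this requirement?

Let A_j be the event that the j-th constrained one is fixed. By inclusion-exclusion over the 3 events:
Σ_{j=0}^{3} (-1)^j C(3,j)(8-j)!
= C(3,0)·8! - C(3,1)·7! + C(3,2)·6! - C(3,3)·5!
= 40320 - 15120 + 2160 - 120
= 27240

27240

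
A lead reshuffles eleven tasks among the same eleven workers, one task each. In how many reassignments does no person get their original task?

14684570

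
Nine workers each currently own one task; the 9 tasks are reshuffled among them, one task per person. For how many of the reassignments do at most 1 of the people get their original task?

266993

# with exactly i fixed is C(9,i)·!(9-i); sum over i=0..1:
  i=0: C(9,0)·!9 = 1·133496 = 133496
  i=1: C(9,1)·!8 = 9·14833 = 133497
Total = 266993.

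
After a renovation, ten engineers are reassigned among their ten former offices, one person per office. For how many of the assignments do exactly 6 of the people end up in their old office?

1890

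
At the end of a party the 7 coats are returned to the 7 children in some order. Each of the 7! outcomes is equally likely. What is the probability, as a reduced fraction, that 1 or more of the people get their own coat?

Favorable outcomes: Σ_{i≥1} C(7,i)·!(7-i) = 7·265 + 21·44 + 35·9 + 35·2 + 21·1 + 7·0 + 1·1 = 3186.
Total outcomes: 7! = 5040.
Probability = 3186/5040 = 177/280.

177/280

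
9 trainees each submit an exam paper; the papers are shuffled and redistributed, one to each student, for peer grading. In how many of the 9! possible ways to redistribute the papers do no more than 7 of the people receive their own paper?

# with exactly i fixed is C(9,i)·!(9-i); sum over i=0..7:
  i=0: C(9,0)·!9 = 1·133496 = 133496
  i=1: C(9,1)·!8 = 9·14833 = 133497
  i=2: C(9,2)·!7 = 36·1854 = 66744
  i=3: C(9,3)·!6 = 84·265 = 22260
  i=4: C(9,4)·!5 = 126·44 = 5544
  i=5: C(9,5)·!4 = 126·9 = 1134
  i=6: C(9,6)·!3 = 84·2 = 168
  i=7: C(9,7)·!2 = 36·1 = 36
Total = 362879.

362879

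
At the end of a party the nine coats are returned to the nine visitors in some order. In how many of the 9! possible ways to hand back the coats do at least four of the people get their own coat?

# with exactly i fixed is C(9,i)·!(9-i); sum over i=4..9:
  i=4: C(9,4)·!5 = 126·44 = 5544
  i=5: C(9,5)·!4 = 126·9 = 1134
  i=6: C(9,6)·!3 = 84·2 = 168
  i=7: C(9,7)·!2 = 36·1 = 36
  i=8: C(9,8)·!1 = 9·0 = 0
  i=9: C(9,9)·!0 = 1·1 = 1
Total = 6883.

6883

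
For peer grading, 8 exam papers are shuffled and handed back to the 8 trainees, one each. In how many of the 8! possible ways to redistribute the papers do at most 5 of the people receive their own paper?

Sum C(8,i)·!(8-i) for i = 0..5:
  i=0: C(8,0)·!8 = 1·14833 = 14833
  i=1: C(8,1)·!7 = 8·1854 = 14832
  i=2: C(8,2)·!6 = 28·265 = 7420
  i=3: C(8,3)·!5 = 56·44 = 2464
  i=4: C(8,4)·!4 = 70·9 = 630
  i=5: C(8,5)·!3 = 56·2 = 112
Total = 40291.

40291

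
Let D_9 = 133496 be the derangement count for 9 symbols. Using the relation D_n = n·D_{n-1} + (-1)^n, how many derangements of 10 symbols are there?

D_10 = 10·133496 + 1 = 1334961.

1334961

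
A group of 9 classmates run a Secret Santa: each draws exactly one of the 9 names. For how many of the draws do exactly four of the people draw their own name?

5544

Pick the 4 fixed positions: C(9,4) = 126 ways.
The other 5 form a derangement: !5 = 44.
Total: 126 × 44 = 5544.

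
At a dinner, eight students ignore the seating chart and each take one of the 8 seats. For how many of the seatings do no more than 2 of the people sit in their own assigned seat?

37085

Sum C(8,i)·!(8-i) for i = 0..2:
  i=0: C(8,0)·!8 = 1·14833 = 14833
  i=1: C(8,1)·!7 = 8·1854 = 14832
  i=2: C(8,2)·!6 = 28·265 = 7420
Total = 37085.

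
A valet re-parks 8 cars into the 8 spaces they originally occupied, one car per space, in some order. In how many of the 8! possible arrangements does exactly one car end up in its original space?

Pick the single fixed position: C(8,1) = 8 ways.
The other 7 form a derangement: !7 = 1854.
Total: 8 × 1854 = 14832.

14832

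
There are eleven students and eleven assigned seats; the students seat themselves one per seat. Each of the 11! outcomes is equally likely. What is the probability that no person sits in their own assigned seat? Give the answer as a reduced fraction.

Favorable outcomes: !11 = 14684570.
Total outcomes: 11! = 39916800.
Probability = 14684570/39916800 = 1468457/3991680.

1468457/3991680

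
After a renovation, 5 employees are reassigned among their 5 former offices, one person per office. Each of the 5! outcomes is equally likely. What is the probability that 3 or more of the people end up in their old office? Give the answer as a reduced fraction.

11/120

Favorable outcomes: Σ_{i≥3} C(5,i)·!(5-i) = 10·1 + 5·0 + 1·1 = 11.
Total outcomes: 5! = 120.
Probability = 11/120 = 11/120.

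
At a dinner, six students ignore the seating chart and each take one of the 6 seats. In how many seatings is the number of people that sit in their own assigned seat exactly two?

135

Pick the 2 fixed positions: C(6,2) = 15 ways.
The other 4 form a derangement: !4 = 9.
Total: 15 × 9 = 135.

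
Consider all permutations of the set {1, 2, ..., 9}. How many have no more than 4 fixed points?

Sum C(9,i)·!(9-i) for i = 0..4:
  i=0: C(9,0)·!9 = 1·133496 = 133496
  i=1: C(9,1)·!8 = 9·14833 = 133497
  i=2: C(9,2)·!7 = 36·1854 = 66744
  i=3: C(9,3)·!6 = 84·265 = 22260
  i=4: C(9,4)·!5 = 126·44 = 5544
Total = 361541.

361541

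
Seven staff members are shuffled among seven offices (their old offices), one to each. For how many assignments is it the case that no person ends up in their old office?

1854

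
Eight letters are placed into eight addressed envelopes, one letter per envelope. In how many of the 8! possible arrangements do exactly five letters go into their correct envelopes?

Choose which 5 of the 8 are fixed: C(8,5) = 56.
The remaining 3 must be deranged: !3 = 2.
Total: 56 × 2 = 112.

112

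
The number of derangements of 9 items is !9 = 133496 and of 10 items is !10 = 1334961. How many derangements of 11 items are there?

14684570

!11 = (11-1)·(!10 + !9) = 10·(1334961 + 133496) = 10·1468457 = 14684570.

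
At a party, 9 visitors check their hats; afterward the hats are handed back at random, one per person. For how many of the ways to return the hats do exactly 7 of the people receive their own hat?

Pick the 7 fixed positions: C(9,7) = 36 ways.
The other 2 form a derangement: !2 = 1.
Total: 36 × 1 = 36.

36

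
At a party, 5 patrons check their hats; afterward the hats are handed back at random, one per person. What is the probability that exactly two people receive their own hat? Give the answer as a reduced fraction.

1/6

Favorable outcomes: C(5,2)·!3 = 10·2 = 20.
Total outcomes: 5! = 120.
Probability = 20/120 = 1/6.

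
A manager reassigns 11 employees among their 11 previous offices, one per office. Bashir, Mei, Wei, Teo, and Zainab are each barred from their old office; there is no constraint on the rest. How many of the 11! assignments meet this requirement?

Let A_j be the event that the j-th constrained one is fixed. By inclusion-exclusion over the 5 events:
Σ_{j=0}^{5} (-1)^j C(5,j)(11-j)!
= C(5,0)·11! - C(5,1)·10! + C(5,2)·9! - C(5,3)·8! + C(5,4)·7! - C(5,5)·6!
= 39916800 - 18144000 + 3628800 - 403200 + 25200 - 720
= 25022880

25022880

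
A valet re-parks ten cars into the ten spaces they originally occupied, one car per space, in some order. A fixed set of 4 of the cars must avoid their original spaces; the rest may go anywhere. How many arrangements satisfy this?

Inclusion-exclusion on the 4 forbidden self-matches:
Σ_{j=0}^{4} (-1)^j C(4,j)(10-j)!
= C(4,0)·10! - C(4,1)·9! + C(4,2)·8! - C(4,3)·7! + C(4,4)·6!
= 3628800 - 1451520 + 241920 - 20160 + 720
= 2399760

2399760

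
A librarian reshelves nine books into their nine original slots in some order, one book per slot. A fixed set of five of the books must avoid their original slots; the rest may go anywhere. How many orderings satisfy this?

Let A_j be the event that the j-th constrained one is fixed. By inclusion-exclusion over the 5 events:
Σ_{j=0}^{5} (-1)^j C(5,j)(9-j)!
= C(5,0)·9! - C(5,1)·8! + C(5,2)·7! - C(5,3)·6! + C(5,4)·5! - C(5,5)·4!
= 362880 - 201600 + 50400 - 7200 + 600 - 24
= 205056

205056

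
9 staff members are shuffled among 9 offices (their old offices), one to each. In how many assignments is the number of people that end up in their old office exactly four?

Pick the 4 fixed positions: C(9,4) = 126 ways.
The remaining 5 must be deranged: !5 = 44.
Total: 126 × 44 = 5544.

5544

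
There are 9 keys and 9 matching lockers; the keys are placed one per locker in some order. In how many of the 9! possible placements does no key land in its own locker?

133496

By inclusion-exclusion, !9 = Σ (-1)^k · 9!/k! for k=0..9
= 9! - 9!/1! + 9!/2! - 9!/3! + 9!/4! - 9!/5! + 9!/6! - 9!/7! + 9!/8! - 9!/9!
= 362880 - 362880 + 181440 - 60480 + 15120 - 3024 + 504 - 72 + 9 - 1
= 133496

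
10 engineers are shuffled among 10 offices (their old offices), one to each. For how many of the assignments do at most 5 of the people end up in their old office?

# with exactly i fixed is C(10,i)·!(10-i); sum over i=0..5:
  i=0: C(10,0)·!10 = 1·1334961 = 1334961
  i=1: C(10,1)·!9 = 10·133496 = 1334960
  i=2: C(10,2)·!8 = 45·14833 = 667485
  i=3: C(10,3)·!7 = 120·1854 = 222480
  i=4: C(10,4)·!6 = 210·265 = 55650
  i=5: C(10,5)·!5 = 252·44 = 11088
Total = 3626624.

3626624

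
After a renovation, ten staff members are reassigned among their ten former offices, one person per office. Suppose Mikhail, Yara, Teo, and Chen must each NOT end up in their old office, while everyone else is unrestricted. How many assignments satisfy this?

2399760

Let A_j be the event that the j-th constrained one is fixed. By inclusion-exclusion over the 4 events:
Σ_{j=0}^{4} (-1)^j C(4,j)(10-j)!
= C(4,0)·10! - C(4,1)·9! + C(4,2)·8! - C(4,3)·7! + C(4,4)·6!
= 3628800 - 1451520 + 241920 - 20160 + 720
= 2399760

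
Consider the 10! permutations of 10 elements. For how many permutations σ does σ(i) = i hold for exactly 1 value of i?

Pick the single fixed position: C(10,1) = 10 ways.
The other 9 form a derangement: !9 = 133496.
Total: 10 × 133496 = 1334960.

1334960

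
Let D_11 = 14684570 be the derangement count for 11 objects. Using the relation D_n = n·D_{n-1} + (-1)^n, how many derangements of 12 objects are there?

176214841

D_12 = 12·14684570 + 1 = 176214841.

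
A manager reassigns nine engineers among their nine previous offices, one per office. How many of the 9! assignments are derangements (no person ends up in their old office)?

133496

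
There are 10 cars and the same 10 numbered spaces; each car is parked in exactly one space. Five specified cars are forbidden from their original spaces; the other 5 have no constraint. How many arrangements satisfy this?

2170680

Let A_j be the event that the j-th constrained one is fixed. By inclusion-exclusion over the 5 events:
Σ_{j=0}^{5} (-1)^j C(5,j)(10-j)!
= C(5,0)·10! - C(5,1)·9! + C(5,2)·8! - C(5,3)·7! + C(5,4)·6! - C(5,5)·5!
= 3628800 - 1814400 + 403200 - 50400 + 3600 - 120
= 2170680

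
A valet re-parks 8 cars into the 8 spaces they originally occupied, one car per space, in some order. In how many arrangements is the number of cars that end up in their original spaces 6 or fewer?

40319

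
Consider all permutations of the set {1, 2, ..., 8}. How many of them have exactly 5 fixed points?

112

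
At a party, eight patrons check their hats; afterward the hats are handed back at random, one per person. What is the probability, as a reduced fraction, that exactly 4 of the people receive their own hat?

1/64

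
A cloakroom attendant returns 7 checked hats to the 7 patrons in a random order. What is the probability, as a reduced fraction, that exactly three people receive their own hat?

Favorable outcomes: C(7,3)·!4 = 35·9 = 315.
Total outcomes: 7! = 5040.
Probability = 315/5040 = 1/16.

1/16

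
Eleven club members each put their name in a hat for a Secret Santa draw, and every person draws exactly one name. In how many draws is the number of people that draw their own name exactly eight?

Pick the 8 fixed positions: C(11,8) = 165 ways.
The other 3 form a derangement: !3 = 2.
Total: 165 × 2 = 330.

330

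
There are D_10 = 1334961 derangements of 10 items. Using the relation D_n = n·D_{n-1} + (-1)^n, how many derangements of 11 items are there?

D_11 = 11·1334961 - 1 = 14684570.

14684570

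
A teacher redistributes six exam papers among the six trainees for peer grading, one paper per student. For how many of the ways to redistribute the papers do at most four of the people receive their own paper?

# with exactly i fixed is C(6,i)·!(6-i); sum over i=0..4:
  i=0: C(6,0)·!6 = 1·265 = 265
  i=1: C(6,1)·!5 = 6·44 = 264
  i=2: C(6,2)·!4 = 15·9 = 135
  i=3: C(6,3)·!3 = 20·2 = 40
  i=4: C(6,4)·!2 = 15·1 = 15
Total = 719.

719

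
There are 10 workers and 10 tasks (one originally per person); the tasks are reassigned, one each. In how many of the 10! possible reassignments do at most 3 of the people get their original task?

Sum C(10,i)·!(10-i) for i = 0..3:
  i=0: C(10,0)·!10 = 1·1334961 = 1334961
  i=1: C(10,1)·!9 = 10·133496 = 1334960
  i=2: C(10,2)·!8 = 45·14833 = 667485
  i=3: C(10,3)·!7 = 120·1854 = 222480
Total = 3559886.

3559886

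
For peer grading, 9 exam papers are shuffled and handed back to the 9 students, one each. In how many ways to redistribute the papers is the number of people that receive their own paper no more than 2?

333737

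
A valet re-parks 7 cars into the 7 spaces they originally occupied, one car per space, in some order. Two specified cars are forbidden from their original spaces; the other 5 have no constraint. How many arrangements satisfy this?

Inclusion-exclusion on the 2 forbidden self-matches:
Σ_{j=0}^{2} (-1)^j C(2,j)(7-j)!
= C(2,0)·7! - C(2,1)·6! + C(2,2)·5!
= 5040 - 1440 + 120
= 3720

3720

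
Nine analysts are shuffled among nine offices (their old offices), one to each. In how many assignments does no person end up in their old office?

133496

!9 is the nearest integer to 9!/e.
9! = 362880, and 362880/e ≈ 133496.09, so !9 = 133496.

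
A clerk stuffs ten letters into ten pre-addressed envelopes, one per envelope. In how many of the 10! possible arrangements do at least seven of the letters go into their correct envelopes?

# with exactly i fixed is C(10,i)·!(10-i); sum over i=7..10:
  i=7: C(10,7)·!3 = 120·2 = 240
  i=8: C(10,8)·!2 = 45·1 = 45
  i=9: C(10,9)·!1 = 10·0 = 0
  i=10: C(10,10)·!0 = 1·1 = 1
Total = 286.

286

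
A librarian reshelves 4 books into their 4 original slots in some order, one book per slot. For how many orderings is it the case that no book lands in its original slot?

9

Use !n = n·!(n-1) + (-1)^n.
!4 = 4·2 + 1 = 9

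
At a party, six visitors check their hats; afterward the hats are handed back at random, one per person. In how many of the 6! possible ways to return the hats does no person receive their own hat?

265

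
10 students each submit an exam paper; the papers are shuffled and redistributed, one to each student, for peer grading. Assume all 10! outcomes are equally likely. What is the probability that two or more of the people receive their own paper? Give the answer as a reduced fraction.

958879/3628800

Favorable outcomes: Σ_{i≥2} C(10,i)·!(10-i) = 45·14833 + 120·1854 + 210·265 + 252·44 + 210·9 + 120·2 + 45·1 + 10·0 + 1·1 = 958879.
Total outcomes: 10! = 3628800.
Probability = 958879/3628800 = 958879/3628800.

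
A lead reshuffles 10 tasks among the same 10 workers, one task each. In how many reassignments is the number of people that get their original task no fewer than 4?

68914

Sum C(10,i)·!(10-i) for i = 4..10:
  i=4: C(10,4)·!6 = 210·265 = 55650
  i=5: C(10,5)·!5 = 252·44 = 11088
  i=6: C(10,6)·!4 = 210·9 = 1890
  i=7: C(10,7)·!3 = 120·2 = 240
  i=8: C(10,8)·!2 = 45·1 = 45
  i=9: C(10,9)·!1 = 10·0 = 0
  i=10: C(10,10)·!0 = 1·1 = 1
Total = 68914.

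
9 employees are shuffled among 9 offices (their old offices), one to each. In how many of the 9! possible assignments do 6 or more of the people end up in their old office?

Sum C(9,i)·!(9-i) for i = 6..9:
  i=6: C(9,6)·!3 = 84·2 = 168
  i=7: C(9,7)·!2 = 36·1 = 36
  i=8: C(9,8)·!1 = 9·0 = 0
  i=9: C(9,9)·!0 = 1·1 = 1
Total = 205.

205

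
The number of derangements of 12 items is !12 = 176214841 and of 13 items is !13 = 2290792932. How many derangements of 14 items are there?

32071101049

!14 = (14-1)·(!13 + !12) = 13·(2290792932 + 176214841) = 13·2467007773 = 32071101049.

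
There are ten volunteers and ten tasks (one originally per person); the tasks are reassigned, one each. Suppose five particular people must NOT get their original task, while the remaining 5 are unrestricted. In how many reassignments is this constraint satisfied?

2170680

Inclusion-exclusion on the 5 forbidden self-matches:
Σ_{j=0}^{5} (-1)^j C(5,j)(10-j)!
= C(5,0)·10! - C(5,1)·9! + C(5,2)·8! - C(5,3)·7! + C(5,4)·6! - C(5,5)·5!
= 3628800 - 1814400 + 403200 - 50400 + 3600 - 120
= 2170680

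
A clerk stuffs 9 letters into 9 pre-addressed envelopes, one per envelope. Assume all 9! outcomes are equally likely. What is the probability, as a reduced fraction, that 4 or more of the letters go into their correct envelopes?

6883/362880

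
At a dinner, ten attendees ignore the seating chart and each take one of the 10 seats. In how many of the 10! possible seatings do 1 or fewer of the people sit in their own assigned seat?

# with exactly i fixed is C(10,i)·!(10-i); sum over i=0..1:
  i=0: C(10,0)·!10 = 1·1334961 = 1334961
  i=1: C(10,1)·!9 = 10·133496 = 1334960
Total = 2669921.

2669921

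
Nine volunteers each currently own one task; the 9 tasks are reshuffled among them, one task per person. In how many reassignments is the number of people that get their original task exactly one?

133497

Choose which one of the 9 is fixed: C(9,1) = 9.
The other 8 form a derangement: !8 = 14833.
Total: 9 × 14833 = 133497.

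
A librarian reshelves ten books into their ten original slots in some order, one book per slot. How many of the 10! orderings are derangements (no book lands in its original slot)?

1334961

!10 is the nearest integer to 10!/e.
10! = 3628800, and 3628800/e ≈ 1334960.92, so !10 = 1334961.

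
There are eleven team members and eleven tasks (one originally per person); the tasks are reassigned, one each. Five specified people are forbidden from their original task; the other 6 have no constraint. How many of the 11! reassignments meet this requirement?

Inclusion-exclusion on the 5 forbidden self-matches:
Σ_{j=0}^{5} (-1)^j C(5,j)(11-j)!
= C(5,0)·11! - C(5,1)·10! + C(5,2)·9! - C(5,3)·8! + C(5,4)·7! - C(5,5)·6!
= 39916800 - 18144000 + 3628800 - 403200 + 25200 - 720
= 25022880

25022880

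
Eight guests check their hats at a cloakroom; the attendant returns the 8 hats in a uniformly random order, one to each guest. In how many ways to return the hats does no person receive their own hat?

!8 = 8! · Σ_{k=0}^{8} (-1)^k/k!
= 8! - 8!/1! + 8!/2! - 8!/3! + 8!/4! - 8!/5! + 8!/6! - 8!/7! + 8!/8!
= 40320 - 40320 + 20160 - 6720 + 1680 - 336 + 56 - 8 + 1
= 14833

14833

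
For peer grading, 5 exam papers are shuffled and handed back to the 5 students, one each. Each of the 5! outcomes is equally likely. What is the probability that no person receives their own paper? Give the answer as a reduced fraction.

Favorable outcomes: !5 = 44.
Total outcomes: 5! = 120.
Probability = 44/120 = 11/30.

11/30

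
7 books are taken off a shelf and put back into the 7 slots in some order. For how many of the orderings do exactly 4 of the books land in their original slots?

70

Choose which 4 of the 7 are fixed: C(7,4) = 35.
The remaining 3 must be deranged: !3 = 2.
Total: 35 × 2 = 70.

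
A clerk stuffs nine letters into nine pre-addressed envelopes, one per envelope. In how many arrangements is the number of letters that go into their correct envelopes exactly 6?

168

Choose which 6 of the 9 are fixed: C(9,6) = 84.
The remaining 3 must be deranged: !3 = 2.
Total: 84 × 2 = 168.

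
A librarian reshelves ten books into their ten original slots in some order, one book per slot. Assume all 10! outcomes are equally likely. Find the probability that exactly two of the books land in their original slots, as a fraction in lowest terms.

2119/11520

Favorable outcomes: C(10,2)·!8 = 45·14833 = 667485.
Total outcomes: 10! = 3628800.
Probability = 667485/3628800 = 2119/11520.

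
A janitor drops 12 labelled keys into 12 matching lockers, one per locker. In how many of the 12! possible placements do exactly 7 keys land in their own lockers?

34848

Choose which 7 of the 12 are fixed: C(12,7) = 792.
The other 5 form a derangement: !5 = 44.
Total: 792 × 44 = 34848.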